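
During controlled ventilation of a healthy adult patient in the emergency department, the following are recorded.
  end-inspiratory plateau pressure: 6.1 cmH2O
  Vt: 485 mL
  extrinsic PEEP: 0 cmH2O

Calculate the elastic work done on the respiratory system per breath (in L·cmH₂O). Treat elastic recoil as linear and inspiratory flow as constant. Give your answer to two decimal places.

Elastic work ≈ ½ × (Pplat − PEEP) × Vt = 0.5 × (6.1 − 0) × 0.485 L = 0.5 × 6.1 × 0.485 = 1.479 L·cmH2O.

1.48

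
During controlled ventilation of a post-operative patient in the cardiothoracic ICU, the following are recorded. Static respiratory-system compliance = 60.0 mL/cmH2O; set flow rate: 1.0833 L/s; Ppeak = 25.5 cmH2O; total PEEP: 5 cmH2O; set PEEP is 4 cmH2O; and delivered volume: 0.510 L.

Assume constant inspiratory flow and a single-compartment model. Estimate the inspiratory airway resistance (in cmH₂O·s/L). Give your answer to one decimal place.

Total PEEP = 5 cmH2O (set 4 + intrinsic 1); this is the baseline alveolar pressure.
Equation of motion (constant flow): PIP = Vt/C + R·V̇ + PEEP.
R·V̇ = PIP − Vt/C − PEEP = 25.5 − 510/60.0 − 5 = 25.5 − 8.5 − 5 = 12.0 cmH2O.
R = 12.0 / 1.0833 = 11.077 cmH2O·s/L.

11.1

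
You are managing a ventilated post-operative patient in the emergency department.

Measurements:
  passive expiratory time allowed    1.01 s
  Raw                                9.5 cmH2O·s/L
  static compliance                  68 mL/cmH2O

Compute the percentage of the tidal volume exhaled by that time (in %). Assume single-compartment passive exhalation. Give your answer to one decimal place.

τ = R × C = 9.5 × 68 mL/cmH2O = 9.5 × 0.068 L/cmH2O = 0.646 s.
Passive exhalation: V(t)/V₀ = e^(−t/τ) = e^(−1.01/0.646) = 0.2094.
Fraction exhaled = 1 − 0.2094 = 0.7906 → 79.06%.

79.1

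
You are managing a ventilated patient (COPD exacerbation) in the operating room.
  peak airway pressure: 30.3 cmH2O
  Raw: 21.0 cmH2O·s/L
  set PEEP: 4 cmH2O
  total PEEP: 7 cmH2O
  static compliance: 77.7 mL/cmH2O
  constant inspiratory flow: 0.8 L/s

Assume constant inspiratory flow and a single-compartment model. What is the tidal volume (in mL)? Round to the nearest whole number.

505

Total PEEP = 7 cmH2O (set 4 + intrinsic 3); this is the baseline alveolar pressure.
Equation of motion (constant flow): PIP = Vt/C + R·V̇ + PEEP.
Vt/C = PIP − R·V̇ − PEEP = 30.3 − 16.8 − 7 = 6.5 cmH2O.
Vt = C × 6.5 = 77.7 × 6.5 = 505.05 mL.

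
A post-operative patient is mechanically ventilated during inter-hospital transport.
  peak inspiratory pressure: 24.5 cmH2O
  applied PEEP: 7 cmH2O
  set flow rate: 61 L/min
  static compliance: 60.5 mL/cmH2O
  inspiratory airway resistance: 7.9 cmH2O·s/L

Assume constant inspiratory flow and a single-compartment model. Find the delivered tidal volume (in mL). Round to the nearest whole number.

Flow: 61 L/min ÷ 60 = 1.0167 L/s.
Equation of motion (constant flow): PIP = Vt/C + R·V̇ + PEEP.
Vt/C = PIP − R·V̇ − PEEP = 24.5 − 8.032 − 7 = 9.468 cmH2O.
Vt = C × 9.468 = 60.5 × 9.468 = 572.81 mL.

573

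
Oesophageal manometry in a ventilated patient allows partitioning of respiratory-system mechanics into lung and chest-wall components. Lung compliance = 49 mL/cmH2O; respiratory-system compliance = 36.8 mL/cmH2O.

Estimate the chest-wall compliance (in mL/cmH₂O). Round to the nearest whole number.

148

1/Ccw = 1/Crs − 1/CL.
1/Ccw = 1/36.8 − 1/49 = 0.006766.
Ccw = 147.8 mL/cmH2O.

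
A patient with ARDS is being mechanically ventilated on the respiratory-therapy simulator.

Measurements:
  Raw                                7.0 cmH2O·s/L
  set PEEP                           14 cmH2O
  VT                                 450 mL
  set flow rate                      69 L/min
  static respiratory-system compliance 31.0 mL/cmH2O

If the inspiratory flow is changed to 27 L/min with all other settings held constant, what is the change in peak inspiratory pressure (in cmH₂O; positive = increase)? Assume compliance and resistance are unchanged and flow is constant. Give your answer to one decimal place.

-4.9

Flow: 69 L/min ÷ 60 = 1.15 L/s.
New flow: 27 L/min ÷ 60 = 0.45 L/s.
PIP = Vt/C + R·V̇ + PEEP (constant-flow equation of motion).
Only the resistive term changes: ΔPIP = R × ΔV̇ = 7.0 × (0.45 − 1.15) = 7.0 × -0.7 = -4.9 cmH2O.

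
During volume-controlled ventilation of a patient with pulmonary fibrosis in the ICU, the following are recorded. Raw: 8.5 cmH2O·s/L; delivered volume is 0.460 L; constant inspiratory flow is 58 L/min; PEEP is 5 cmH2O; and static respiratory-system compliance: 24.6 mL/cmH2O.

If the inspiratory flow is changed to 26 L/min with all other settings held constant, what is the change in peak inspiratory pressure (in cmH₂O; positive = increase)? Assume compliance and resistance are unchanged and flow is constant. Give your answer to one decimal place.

-4.5

Flow: 58 L/min ÷ 60 = 0.9667 L/s.
New flow: 26 L/min ÷ 60 = 0.4333 L/s.
PIP = Vt/C + R·V̇ + PEEP (constant-flow equation of motion).
Only the resistive term changes: ΔPIP = R × ΔV̇ = 8.5 × (0.4333 − 0.9667) = 8.5 × -0.5334 = -4.534 cmH2O.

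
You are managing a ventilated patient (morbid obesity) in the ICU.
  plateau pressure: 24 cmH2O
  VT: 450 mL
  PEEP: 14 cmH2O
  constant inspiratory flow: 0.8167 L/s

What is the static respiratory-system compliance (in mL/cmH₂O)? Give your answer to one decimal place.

45.0

Cstat = Vt / (Pplat − PEEP) = 450 / (24 − 14) = 450 / 10.0 = 45.0 mL/cmH2O.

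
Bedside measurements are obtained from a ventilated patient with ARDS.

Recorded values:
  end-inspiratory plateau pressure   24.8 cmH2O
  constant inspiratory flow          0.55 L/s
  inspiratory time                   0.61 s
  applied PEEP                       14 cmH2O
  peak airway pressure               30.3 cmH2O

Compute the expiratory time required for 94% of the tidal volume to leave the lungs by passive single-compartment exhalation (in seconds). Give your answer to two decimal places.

Vt = flow × Ti = 0.55 L/s × 0.61 s × 1000 mL/L = 335.5 mL.
R = (PIP − Pplat)/V̇ = (30.3 − 24.8) / 0.55 = 5.5/0.55 = 10.0 cmH2O·s/L.
C = Vt/(Pplat − PEEP) = 335.5 / (24.8 − 14) = 335.5/10.8 = 31.065 mL/cmH2O.
τ = R × C = 10.0 × 0.03107 L/cmH2O = 0.3107 s.
t = −τ·ln(1 − 0.94) = −0.3107·ln(0.06) = 0.8741 s.

0.87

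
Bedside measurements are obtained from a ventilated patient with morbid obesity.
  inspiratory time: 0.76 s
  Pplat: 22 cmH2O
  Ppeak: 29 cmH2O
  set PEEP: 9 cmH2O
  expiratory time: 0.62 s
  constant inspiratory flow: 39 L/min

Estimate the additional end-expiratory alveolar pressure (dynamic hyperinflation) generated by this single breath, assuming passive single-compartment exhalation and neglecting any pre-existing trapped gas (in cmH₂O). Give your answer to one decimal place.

2.9

Flow: 39 L/min ÷ 60 = 0.65 L/s.
Vt = flow × Ti = 0.65 L/s × 0.76 s × 1000 mL/L = 494.0 mL.
R = (PIP − Pplat)/V̇ = (29 − 22) / 0.65 = 7.0/0.65 = 10.769 cmH2O·s/L.
C = Vt/(Pplat − PEEP) = 494.0 / (22 − 9) = 494.0/13.0 = 38.0 mL/cmH2O.
τ = R × C = 10.769 × 0.038 L/cmH2O = 0.4092 s.
Fraction remaining = e^(−Te/τ) = e^(−0.62/0.4092) = 0.2198; trapped volume = 494.0 × 0.2198 = 108.58 mL.
Additional alveolar pressure from trapping ≈ V_trapped / C = 108.58 / 38.0 = 2.857 cmH2O.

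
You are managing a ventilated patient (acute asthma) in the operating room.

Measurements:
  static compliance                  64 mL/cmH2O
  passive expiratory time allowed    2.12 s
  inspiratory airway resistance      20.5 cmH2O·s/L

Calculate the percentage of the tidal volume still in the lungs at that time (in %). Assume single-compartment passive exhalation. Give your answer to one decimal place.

τ = R × C = 20.5 × 64 mL/cmH2O = 20.5 × 0.064 L/cmH2O = 1.312 s.
Passive exhalation: V(t)/V₀ = e^(−t/τ) = e^(−2.12/1.312) = 0.1987.
Fraction remaining = 0.1987 → 19.87%.

19.9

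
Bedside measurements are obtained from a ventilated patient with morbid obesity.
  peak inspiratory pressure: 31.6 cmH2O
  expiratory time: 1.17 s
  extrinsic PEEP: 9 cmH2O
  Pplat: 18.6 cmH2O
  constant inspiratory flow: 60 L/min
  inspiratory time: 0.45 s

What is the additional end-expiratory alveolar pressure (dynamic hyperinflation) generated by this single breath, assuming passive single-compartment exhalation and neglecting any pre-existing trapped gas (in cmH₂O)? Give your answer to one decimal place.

Flow: 60 L/min ÷ 60 = 1 L/s.
Vt = flow × Ti = 1 L/s × 0.45 s × 1000 mL/L = 450.0 mL.
R = (PIP − Pplat)/V̇ = (31.6 − 18.6) / 1 = 13.0/1 = 13.0 cmH2O·s/L.
C = Vt/(Pplat − PEEP) = 450.0 / (18.6 − 9) = 450.0/9.6 = 46.875 mL/cmH2O.
τ = R × C = 13.0 × 0.04688 L/cmH2O = 0.6094 s.
Fraction remaining = e^(−Te/τ) = e^(−1.17/0.6094) = 0.1466; trapped volume = 450.0 × 0.1466 = 65.97 mL.
Additional alveolar pressure from trapping ≈ V_trapped / C = 65.97 / 46.875 = 1.407 cmH2O.

1.4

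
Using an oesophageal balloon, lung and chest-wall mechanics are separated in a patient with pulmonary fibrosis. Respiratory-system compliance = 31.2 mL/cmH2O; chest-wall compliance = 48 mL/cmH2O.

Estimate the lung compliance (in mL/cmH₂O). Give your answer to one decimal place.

89.1

1/CL = 1/Crs − 1/Ccw.
1/CL = 1/31.2 − 1/48 = 0.01122.
CL = 89.127 mL/cmH2O.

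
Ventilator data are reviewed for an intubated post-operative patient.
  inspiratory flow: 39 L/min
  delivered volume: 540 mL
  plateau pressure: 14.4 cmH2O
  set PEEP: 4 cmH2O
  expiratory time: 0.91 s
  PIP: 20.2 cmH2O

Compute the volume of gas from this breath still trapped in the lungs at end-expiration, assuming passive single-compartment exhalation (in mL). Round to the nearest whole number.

Flow: 39 L/min ÷ 60 = 0.65 L/s.
R = (PIP − Pplat)/V̇ = (20.2 − 14.4) / 0.65 = 5.8/0.65 = 8.923 cmH2O·s/L.
C = Vt/(Pplat − PEEP) = 540.0 / (14.4 − 4) = 540.0/10.4 = 51.923 mL/cmH2O.
τ = R × C = 8.923 × 0.05192 L/cmH2O = 0.4633 s.
Fraction remaining = e^(−Te/τ) = e^(−0.91/0.4633) = 0.1403.
Trapped volume = 540.0 × 0.1403 = 75.762 mL.

76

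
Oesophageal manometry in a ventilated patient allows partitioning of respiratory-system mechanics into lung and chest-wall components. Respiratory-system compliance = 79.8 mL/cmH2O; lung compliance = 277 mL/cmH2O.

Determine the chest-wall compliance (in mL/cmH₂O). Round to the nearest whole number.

1/Ccw = 1/Crs − 1/CL.
1/Ccw = 1/79.8 − 1/277 = 0.008921.
Ccw = 112.1 mL/cmH2O.

112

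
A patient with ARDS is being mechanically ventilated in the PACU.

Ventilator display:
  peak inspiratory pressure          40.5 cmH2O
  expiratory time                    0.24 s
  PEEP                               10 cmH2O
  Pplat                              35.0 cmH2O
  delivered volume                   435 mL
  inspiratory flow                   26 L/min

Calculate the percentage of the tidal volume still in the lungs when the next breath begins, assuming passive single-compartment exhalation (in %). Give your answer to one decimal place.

33.7

Flow: 26 L/min ÷ 60 = 0.4333 L/s.
R = (PIP − Pplat)/V̇ = (40.5 − 35.0) / 0.4333 = 5.5/0.4333 = 12.693 cmH2O·s/L.
C = Vt/(Pplat − PEEP) = 435.0 / (35.0 − 10) = 435.0/25.0 = 17.4 mL/cmH2O.
τ = R × C = 12.693 × 0.0174 L/cmH2O = 0.2209 s.
Fraction remaining at end-expiration = e^(−Te/τ) = e^(−0.24/0.2209) = 0.3374 → 33.74%.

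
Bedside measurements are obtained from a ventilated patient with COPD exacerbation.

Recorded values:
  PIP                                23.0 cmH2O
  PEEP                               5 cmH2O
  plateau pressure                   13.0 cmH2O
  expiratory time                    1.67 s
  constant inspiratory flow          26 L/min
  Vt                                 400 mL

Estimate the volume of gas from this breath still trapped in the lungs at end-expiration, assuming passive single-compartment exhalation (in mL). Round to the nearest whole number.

94

Flow: 26 L/min ÷ 60 = 0.4333 L/s.
R = (PIP − Pplat)/V̇ = (23.0 − 13.0) / 0.4333 = 10.0/0.4333 = 23.079 cmH2O·s/L.
C = Vt/(Pplat − PEEP) = 400.0 / (13.0 − 5) = 400.0/8.0 = 50.0 mL/cmH2O.
τ = R × C = 23.079 × 0.05 L/cmH2O = 1.154 s.
Fraction remaining = e^(−Te/τ) = e^(−1.67/1.154) = 0.2352.
Trapped volume = 400.0 × 0.2352 = 94.08 mL.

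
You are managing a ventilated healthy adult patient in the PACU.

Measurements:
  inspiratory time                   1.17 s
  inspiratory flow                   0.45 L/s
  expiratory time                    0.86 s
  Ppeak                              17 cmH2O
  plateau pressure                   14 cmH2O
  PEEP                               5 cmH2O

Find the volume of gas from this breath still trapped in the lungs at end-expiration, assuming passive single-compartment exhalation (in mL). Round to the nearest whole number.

Vt = flow × Ti = 0.45 L/s × 1.17 s × 1000 mL/L = 526.5 mL.
R = (PIP − Pplat)/V̇ = (17 − 14) / 0.45 = 3.0/0.45 = 6.667 cmH2O·s/L.
C = Vt/(Pplat − PEEP) = 526.5 / (14 − 5) = 526.5/9.0 = 58.5 mL/cmH2O.
τ = R × C = 6.667 × 0.0585 L/cmH2O = 0.39 s.
Fraction remaining = e^(−Te/τ) = e^(−0.86/0.39) = 0.1102.
Trapped volume = 526.5 × 0.1102 = 58.02 mL.

58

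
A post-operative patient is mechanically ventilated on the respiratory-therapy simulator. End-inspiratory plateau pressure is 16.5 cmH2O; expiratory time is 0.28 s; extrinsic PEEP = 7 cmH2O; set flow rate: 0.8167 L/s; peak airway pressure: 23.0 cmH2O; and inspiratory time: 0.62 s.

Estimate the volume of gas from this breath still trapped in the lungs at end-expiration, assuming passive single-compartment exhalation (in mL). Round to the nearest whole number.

Vt = flow × Ti = 0.8167 L/s × 0.62 s × 1000 mL/L = 506.35 mL.
R = (PIP − Pplat)/V̇ = (23.0 − 16.5) / 0.8167 = 6.5/0.8167 = 7.959 cmH2O·s/L.
C = Vt/(Pplat − PEEP) = 506.35 / (16.5 − 7) = 506.35/9.5 = 53.3 mL/cmH2O.
τ = R × C = 7.959 × 0.0533 L/cmH2O = 0.4242 s.
Fraction remaining = e^(−Te/τ) = e^(−0.28/0.4242) = 0.5168.
Trapped volume = 506.35 × 0.5168 = 261.68 mL.

262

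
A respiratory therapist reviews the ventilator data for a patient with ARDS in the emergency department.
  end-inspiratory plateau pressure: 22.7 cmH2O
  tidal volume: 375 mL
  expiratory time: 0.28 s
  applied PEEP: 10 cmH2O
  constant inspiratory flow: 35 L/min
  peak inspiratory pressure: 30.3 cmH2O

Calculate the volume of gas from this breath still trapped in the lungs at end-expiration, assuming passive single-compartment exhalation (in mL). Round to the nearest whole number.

Flow: 35 L/min ÷ 60 = 0.5833 L/s.
R = (PIP − Pplat)/V̇ = (30.3 − 22.7) / 0.5833 = 7.6/0.5833 = 13.029 cmH2O·s/L.
C = Vt/(Pplat − PEEP) = 375.0 / (22.7 − 10) = 375.0/12.7 = 29.528 mL/cmH2O.
τ = R × C = 13.029 × 0.02953 L/cmH2O = 0.3847 s.
Fraction remaining = e^(−Te/τ) = e^(−0.28/0.3847) = 0.483.
Trapped volume = 375.0 × 0.483 = 181.13 mL.

181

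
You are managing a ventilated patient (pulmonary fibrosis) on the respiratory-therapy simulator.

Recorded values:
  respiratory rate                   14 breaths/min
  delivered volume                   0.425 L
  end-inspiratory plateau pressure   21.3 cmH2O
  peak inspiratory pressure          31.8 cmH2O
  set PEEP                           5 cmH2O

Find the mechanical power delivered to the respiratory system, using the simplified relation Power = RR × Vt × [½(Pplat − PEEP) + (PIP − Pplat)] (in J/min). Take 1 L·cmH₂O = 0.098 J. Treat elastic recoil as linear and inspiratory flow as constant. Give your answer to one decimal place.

10.9

Per-breath work = Vt × [½(Pplat−PEEP) + (PIP−Pplat)] = 0.425 × [0.5×16.3 + 10.5] = 0.425 × 18.65 = 7.926 L·cmH2O.
Power = 14 × 7.926 = 110.96 L·cmH2O/min.
× 0.098 J/(L·cmH2O) → 10.874 J/min.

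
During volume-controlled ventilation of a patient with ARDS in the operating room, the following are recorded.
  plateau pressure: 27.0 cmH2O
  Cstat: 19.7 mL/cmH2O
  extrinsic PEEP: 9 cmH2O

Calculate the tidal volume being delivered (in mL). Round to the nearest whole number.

Vt = Cstat × (Pplat − PEEP) = 19.7 × (27.0 − 9) = 19.7 × 18.0 = 354.6 mL.

355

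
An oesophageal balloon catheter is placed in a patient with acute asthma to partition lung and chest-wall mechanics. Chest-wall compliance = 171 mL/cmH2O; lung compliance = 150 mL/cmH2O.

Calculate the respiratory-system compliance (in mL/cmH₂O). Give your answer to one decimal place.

79.9

Lung and chest wall are elastances in series: 1/Crs = 1/CL + 1/Ccw.
1/Crs = 1/150 + 1/171 = 0.01251.
Crs = 79.936 mL/cmH2O.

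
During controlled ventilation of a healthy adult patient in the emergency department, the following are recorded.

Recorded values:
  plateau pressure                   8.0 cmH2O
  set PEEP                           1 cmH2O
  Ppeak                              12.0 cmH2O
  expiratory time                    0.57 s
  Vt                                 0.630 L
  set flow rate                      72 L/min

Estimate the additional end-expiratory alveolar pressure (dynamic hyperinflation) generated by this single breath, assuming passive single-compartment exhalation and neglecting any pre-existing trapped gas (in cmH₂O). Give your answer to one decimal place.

1.0

Flow: 72 L/min ÷ 60 = 1.2 L/s.
R = (PIP − Pplat)/V̇ = (12.0 − 8.0) / 1.2 = 4.0/1.2 = 3.333 cmH2O·s/L.
C = Vt/(Pplat − PEEP) = 630.0 / (8.0 − 1) = 630.0/7.0 = 90.0 mL/cmH2O.
τ = R × C = 3.333 × 0.09 L/cmH2O = 0.3 s.
Fraction remaining = e^(−Te/τ) = e^(−0.57/0.3) = 0.1496; trapped volume = 630.0 × 0.1496 = 94.248 mL.
Additional alveolar pressure from trapping ≈ V_trapped / C = 94.248 / 90.0 = 1.047 cmH2O.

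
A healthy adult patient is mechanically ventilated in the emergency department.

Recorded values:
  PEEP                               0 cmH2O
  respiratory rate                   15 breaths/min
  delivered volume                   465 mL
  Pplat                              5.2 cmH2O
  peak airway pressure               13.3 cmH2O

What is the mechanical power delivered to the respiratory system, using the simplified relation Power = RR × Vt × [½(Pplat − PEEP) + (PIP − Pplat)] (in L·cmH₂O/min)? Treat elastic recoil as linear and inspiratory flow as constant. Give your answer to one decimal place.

74.6

Per-breath work = Vt × [½(Pplat−PEEP) + (PIP−Pplat)] = 0.465 × [0.5×5.2 + 8.1] = 0.465 × 10.7 = 4.976 L·cmH2O.
Power = 15 × 4.976 = 74.64 L·cmH2O/min.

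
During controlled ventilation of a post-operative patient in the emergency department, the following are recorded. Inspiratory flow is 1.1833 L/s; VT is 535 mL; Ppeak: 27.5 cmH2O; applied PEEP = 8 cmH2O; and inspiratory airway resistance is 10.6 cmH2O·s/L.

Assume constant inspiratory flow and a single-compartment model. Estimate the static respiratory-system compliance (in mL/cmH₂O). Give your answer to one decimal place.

Equation of motion (constant flow): PIP = Vt/C + R·V̇ + PEEP.
Vt/C = PIP − R·V̇ − PEEP = 27.5 − 10.6×1.1833 − 8 = 27.5 − 12.543 − 8 = 6.957 cmH2O.
C = Vt / 6.957 = 535 / 6.957 = 76.901 mL/cmH2O.

76.9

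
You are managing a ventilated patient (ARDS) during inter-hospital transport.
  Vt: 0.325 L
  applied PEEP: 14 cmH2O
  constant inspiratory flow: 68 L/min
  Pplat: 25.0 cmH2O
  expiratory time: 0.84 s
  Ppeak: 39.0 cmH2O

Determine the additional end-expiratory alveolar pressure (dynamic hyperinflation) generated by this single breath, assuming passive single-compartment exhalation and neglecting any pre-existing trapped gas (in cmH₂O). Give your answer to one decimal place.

Flow: 68 L/min ÷ 60 = 1.1333 L/s.
R = (PIP − Pplat)/V̇ = (39.0 − 25.0) / 1.1333 = 14.0/1.1333 = 12.353 cmH2O·s/L.
C = Vt/(Pplat − PEEP) = 325.0 / (25.0 − 14) = 325.0/11.0 = 29.545 mL/cmH2O.
τ = R × C = 12.353 × 0.02955 L/cmH2O = 0.365 s.
Fraction remaining = e^(−Te/τ) = e^(−0.84/0.365) = 0.1001; trapped volume = 325.0 × 0.1001 = 32.533 mL.
Additional alveolar pressure from trapping ≈ V_trapped / C = 32.533 / 29.545 = 1.101 cmH2O.

1.1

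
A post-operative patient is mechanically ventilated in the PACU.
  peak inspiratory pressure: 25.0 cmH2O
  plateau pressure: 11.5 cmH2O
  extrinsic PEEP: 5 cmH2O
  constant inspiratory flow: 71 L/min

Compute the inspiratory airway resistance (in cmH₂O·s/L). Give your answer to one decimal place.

11.4

Flow: 71 L/min ÷ 60 = 1.1833 L/s.
Raw = (PIP − Pplat) / flow = (25.0 − 11.5) / 1.1833 = 13.5 / 1.1833 = 11.409 cmH2O·s/L.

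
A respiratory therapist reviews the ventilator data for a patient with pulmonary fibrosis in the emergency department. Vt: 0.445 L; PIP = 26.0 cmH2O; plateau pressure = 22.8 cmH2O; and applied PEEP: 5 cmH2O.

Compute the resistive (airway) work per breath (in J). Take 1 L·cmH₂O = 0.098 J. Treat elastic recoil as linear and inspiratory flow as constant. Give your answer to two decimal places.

0.14

With constant inspiratory flow the resistive pressure is constant at PIP − Pplat = 26.0 − 22.8 = 3.2 cmH2O, so resistive work = 3.2 × 0.445 = 1.424 L·cmH2O.
× 0.098 J/(L·cmH2O) → 0.1396 J.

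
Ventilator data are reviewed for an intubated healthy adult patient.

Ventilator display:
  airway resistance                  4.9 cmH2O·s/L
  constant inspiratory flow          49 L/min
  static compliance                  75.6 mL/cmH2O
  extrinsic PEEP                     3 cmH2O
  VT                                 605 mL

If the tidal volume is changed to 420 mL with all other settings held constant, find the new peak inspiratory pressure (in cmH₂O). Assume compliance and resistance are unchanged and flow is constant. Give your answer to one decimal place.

12.6

Flow: 49 L/min ÷ 60 = 0.8167 L/s.
PIP = Vt/C + R·V̇ + PEEP (constant-flow equation of motion).
Only the elastic term changes: ΔPIP = ΔVt / C = (420 − 605) / 75.6 = -2.447 cmH2O.
Original PIP = 605/75.6 + 4.9×0.8167 + 3 = 15.004 cmH2O; new PIP = 15.004 + (-2.447) = 12.557 cmH2O.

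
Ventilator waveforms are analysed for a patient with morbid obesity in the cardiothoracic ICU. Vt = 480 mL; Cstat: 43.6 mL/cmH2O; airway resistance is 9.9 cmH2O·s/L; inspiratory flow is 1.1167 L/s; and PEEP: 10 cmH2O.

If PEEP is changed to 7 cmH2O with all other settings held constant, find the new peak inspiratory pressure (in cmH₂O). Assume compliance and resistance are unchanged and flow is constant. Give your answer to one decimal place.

29.1

PIP = Vt/C + R·V̇ + PEEP (constant-flow equation of motion).
Only the baseline term changes: ΔPIP = ΔPEEP = 7 − 10 = -3.0 cmH2O.
Original PIP = 480/43.6 + 9.9×1.1167 + 10 = 32.065 cmH2O; new PIP = 32.065 + (-3.0) = 29.065 cmH2O.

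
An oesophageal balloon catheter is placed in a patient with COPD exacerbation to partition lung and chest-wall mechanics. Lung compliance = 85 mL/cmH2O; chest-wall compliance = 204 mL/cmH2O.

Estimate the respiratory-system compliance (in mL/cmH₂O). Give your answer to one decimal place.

Lung and chest wall are elastances in series: 1/Crs = 1/CL + 1/Ccw.
1/Crs = 1/85 + 1/204 = 0.01667.
Crs = 59.988 mL/cmH2O.

60.0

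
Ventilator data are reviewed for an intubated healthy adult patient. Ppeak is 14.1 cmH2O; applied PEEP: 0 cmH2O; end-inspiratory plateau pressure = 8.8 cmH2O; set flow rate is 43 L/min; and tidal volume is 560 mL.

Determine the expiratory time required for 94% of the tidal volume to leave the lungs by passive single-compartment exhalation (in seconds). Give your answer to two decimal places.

1.32

Flow: 43 L/min ÷ 60 = 0.7167 L/s.
R = (PIP − Pplat)/V̇ = (14.1 − 8.8) / 0.7167 = 5.3/0.7167 = 7.395 cmH2O·s/L.
C = Vt/(Pplat − PEEP) = 560.0 / (8.8 − 0) = 560.0/8.8 = 63.636 mL/cmH2O.
τ = R × C = 7.395 × 0.06364 L/cmH2O = 0.4706 s.
t = −τ·ln(1 − 0.94) = −0.4706·ln(0.06) = 1.324 s.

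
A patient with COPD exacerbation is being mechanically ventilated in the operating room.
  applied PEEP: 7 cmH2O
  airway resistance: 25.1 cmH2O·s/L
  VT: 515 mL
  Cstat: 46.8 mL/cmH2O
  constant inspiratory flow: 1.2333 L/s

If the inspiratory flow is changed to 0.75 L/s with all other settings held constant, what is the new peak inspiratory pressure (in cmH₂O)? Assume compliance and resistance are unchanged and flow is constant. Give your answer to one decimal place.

36.8

PIP = Vt/C + R·V̇ + PEEP (constant-flow equation of motion).
Only the resistive term changes: ΔPIP = R × ΔV̇ = 25.1 × (0.75 − 1.2333) = 25.1 × -0.4833 = -12.131 cmH2O.
Original PIP = 515/46.8 + 25.1×1.2333 + 7 = 48.96 cmH2O; new PIP = 48.96 + (-12.131) = 36.829 cmH2O.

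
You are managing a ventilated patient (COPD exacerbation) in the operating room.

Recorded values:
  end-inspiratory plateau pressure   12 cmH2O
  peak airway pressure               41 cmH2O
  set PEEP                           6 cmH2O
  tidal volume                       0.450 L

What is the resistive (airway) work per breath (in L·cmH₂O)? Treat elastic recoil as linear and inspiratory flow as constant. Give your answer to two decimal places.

13.05

With constant inspiratory flow the resistive pressure is constant at PIP − Pplat = 41 − 12 = 29.0 cmH2O, so resistive work = 29.0 × 0.450 = 13.05 L·cmH2O.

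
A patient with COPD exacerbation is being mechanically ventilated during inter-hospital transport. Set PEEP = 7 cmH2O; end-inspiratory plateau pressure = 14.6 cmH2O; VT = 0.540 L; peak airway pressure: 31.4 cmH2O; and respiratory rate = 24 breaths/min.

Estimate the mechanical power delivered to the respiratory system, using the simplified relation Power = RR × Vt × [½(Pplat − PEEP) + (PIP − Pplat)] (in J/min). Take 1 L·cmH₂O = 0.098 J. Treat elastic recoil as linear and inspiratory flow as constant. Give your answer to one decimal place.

Per-breath work = Vt × [½(Pplat−PEEP) + (PIP−Pplat)] = 0.540 × [0.5×7.6 + 16.8] = 0.540 × 20.6 = 11.124 L·cmH2O.
Power = 24 × 11.124 = 266.98 L·cmH2O/min.
× 0.098 J/(L·cmH2O) → 26.164 J/min.

26.2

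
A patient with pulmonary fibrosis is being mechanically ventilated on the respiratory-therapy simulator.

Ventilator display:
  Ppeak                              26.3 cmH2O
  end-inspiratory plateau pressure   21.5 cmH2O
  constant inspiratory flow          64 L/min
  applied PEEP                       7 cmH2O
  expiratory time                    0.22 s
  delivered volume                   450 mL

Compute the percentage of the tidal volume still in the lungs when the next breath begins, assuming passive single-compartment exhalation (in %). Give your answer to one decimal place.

Flow: 64 L/min ÷ 60 = 1.0667 L/s.
R = (PIP − Pplat)/V̇ = (26.3 − 21.5) / 1.0667 = 4.8/1.0667 = 4.5 cmH2O·s/L.
C = Vt/(Pplat − PEEP) = 450.0 / (21.5 − 7) = 450.0/14.5 = 31.034 mL/cmH2O.
τ = R × C = 4.5 × 0.03103 L/cmH2O = 0.1396 s.
Fraction remaining at end-expiration = e^(−Te/τ) = e^(−0.22/0.1396) = 0.2068 → 20.68%.

20.7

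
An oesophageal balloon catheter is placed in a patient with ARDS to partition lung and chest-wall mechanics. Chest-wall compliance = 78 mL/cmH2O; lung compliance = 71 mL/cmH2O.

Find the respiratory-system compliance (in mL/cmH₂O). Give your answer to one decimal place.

Lung and chest wall are elastances in series: 1/Crs = 1/CL + 1/Ccw.
1/Crs = 1/71 + 1/78 = 0.02691.
Crs = 37.161 mL/cmH2O.

37.2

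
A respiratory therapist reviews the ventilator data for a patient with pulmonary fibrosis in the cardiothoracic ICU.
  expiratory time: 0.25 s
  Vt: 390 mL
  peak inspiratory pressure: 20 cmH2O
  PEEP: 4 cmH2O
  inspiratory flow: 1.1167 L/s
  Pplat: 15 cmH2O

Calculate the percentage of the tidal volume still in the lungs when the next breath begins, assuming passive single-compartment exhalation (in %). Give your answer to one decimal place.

R = (PIP − Pplat)/V̇ = (20 − 15) / 1.1167 = 5.0/1.1167 = 4.477 cmH2O·s/L.
C = Vt/(Pplat − PEEP) = 390.0 / (15 − 4) = 390.0/11.0 = 35.455 mL/cmH2O.
τ = R × C = 4.477 × 0.03546 L/cmH2O = 0.1588 s.
Fraction remaining at end-expiration = e^(−Te/τ) = e^(−0.25/0.1588) = 0.2072 → 20.72%.

20.7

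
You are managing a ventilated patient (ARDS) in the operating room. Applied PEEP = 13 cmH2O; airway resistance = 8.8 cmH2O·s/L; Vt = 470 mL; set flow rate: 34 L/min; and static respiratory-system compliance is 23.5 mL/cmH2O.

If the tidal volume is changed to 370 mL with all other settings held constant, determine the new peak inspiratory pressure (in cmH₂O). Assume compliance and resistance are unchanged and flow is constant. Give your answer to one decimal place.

Flow: 34 L/min ÷ 60 = 0.5667 L/s.
PIP = Vt/C + R·V̇ + PEEP (constant-flow equation of motion).
Only the elastic term changes: ΔPIP = ΔVt / C = (370 − 470) / 23.5 = -4.255 cmH2O.
Original PIP = 470/23.5 + 8.8×0.5667 + 13 = 37.987 cmH2O; new PIP = 37.987 + (-4.255) = 33.732 cmH2O.

33.7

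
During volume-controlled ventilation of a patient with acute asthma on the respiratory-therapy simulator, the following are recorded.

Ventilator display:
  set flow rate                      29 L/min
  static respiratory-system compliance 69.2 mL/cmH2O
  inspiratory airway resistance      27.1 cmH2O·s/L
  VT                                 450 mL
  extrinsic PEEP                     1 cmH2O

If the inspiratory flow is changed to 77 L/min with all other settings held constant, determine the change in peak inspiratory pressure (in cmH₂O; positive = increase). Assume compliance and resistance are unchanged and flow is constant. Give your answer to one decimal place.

21.7

Flow: 29 L/min ÷ 60 = 0.4833 L/s.
New flow: 77 L/min ÷ 60 = 1.2833 L/s.
PIP = Vt/C + R·V̇ + PEEP (constant-flow equation of motion).
Only the resistive term changes: ΔPIP = R × ΔV̇ = 27.1 × (1.2833 − 0.4833) = 27.1 × 0.8 = 21.68 cmH2O.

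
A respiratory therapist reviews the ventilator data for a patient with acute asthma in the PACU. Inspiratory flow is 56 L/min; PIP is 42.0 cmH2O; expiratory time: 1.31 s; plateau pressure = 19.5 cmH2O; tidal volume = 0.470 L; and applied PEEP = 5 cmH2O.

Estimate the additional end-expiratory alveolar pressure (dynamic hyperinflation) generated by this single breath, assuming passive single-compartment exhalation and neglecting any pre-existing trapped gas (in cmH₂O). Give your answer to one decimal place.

Flow: 56 L/min ÷ 60 = 0.9333 L/s.
R = (PIP − Pplat)/V̇ = (42.0 − 19.5) / 0.9333 = 22.5/0.9333 = 24.108 cmH2O·s/L.
C = Vt/(Pplat − PEEP) = 470.0 / (19.5 − 5) = 470.0/14.5 = 32.414 mL/cmH2O.
τ = R × C = 24.108 × 0.03241 L/cmH2O = 0.7813 s.
Fraction remaining = e^(−Te/τ) = e^(−1.31/0.7813) = 0.187; trapped volume = 470.0 × 0.187 = 87.89 mL.
Additional alveolar pressure from trapping ≈ V_trapped / C = 87.89 / 32.414 = 2.711 cmH2O.

2.7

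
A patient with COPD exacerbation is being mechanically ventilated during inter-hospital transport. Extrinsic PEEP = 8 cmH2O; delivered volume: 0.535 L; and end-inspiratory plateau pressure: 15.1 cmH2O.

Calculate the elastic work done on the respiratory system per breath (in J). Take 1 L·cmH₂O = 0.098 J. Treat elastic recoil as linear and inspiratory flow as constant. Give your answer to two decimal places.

Elastic work ≈ ½ × (Pplat − PEEP) × Vt = 0.5 × (15.1 − 8) × 0.535 L = 0.5 × 7.1 × 0.535 = 1.899 L·cmH2O.
× 0.098 J/(L·cmH2O) → 0.1861 J.

0.19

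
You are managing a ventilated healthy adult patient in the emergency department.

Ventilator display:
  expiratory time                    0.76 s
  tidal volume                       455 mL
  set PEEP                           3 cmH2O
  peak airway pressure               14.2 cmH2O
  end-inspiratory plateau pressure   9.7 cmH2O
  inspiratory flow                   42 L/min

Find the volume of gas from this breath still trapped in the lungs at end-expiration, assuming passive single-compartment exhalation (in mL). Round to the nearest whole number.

80

Flow: 42 L/min ÷ 60 = 0.7 L/s.
R = (PIP − Pplat)/V̇ = (14.2 − 9.7) / 0.7 = 4.5/0.7 = 6.429 cmH2O·s/L.
C = Vt/(Pplat − PEEP) = 455.0 / (9.7 − 3) = 455.0/6.7 = 67.91 mL/cmH2O.
τ = R × C = 6.429 × 0.06791 L/cmH2O = 0.4366 s.
Fraction remaining = e^(−Te/τ) = e^(−0.76/0.4366) = 0.1754.
Trapped volume = 455.0 × 0.1754 = 79.807 mL.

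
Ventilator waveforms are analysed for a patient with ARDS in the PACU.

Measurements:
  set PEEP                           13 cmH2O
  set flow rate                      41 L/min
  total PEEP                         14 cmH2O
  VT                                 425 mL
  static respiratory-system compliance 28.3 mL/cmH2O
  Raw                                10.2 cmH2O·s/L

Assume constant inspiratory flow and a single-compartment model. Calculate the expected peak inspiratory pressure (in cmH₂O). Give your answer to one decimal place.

Flow: 41 L/min ÷ 60 = 0.6833 L/s.
Total PEEP = 14 cmH2O (set 13 + intrinsic 1); this is the baseline alveolar pressure.
Equation of motion (constant flow): PIP = Vt/C + R·V̇ + PEEP.
PIP = 425/28.3 + 10.2×0.6833 + 14 = 15.018 + 6.97 + 14 = 35.988 cmH2O.

36.0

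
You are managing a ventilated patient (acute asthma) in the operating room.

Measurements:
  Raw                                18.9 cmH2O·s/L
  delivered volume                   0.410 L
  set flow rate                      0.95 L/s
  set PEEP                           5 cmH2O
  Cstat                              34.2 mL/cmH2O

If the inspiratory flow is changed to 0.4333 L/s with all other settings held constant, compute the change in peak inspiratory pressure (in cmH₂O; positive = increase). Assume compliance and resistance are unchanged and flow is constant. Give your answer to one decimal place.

-9.8

PIP = Vt/C + R·V̇ + PEEP (constant-flow equation of motion).
Only the resistive term changes: ΔPIP = R × ΔV̇ = 18.9 × (0.4333 − 0.95) = 18.9 × -0.5167 = -9.766 cmH2O.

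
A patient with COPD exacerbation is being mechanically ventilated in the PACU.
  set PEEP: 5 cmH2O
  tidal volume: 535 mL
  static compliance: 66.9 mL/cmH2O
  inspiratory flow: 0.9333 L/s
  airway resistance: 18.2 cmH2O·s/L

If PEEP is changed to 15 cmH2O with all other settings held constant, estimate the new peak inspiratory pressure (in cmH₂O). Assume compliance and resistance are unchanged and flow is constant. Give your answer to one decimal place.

PIP = Vt/C + R·V̇ + PEEP (constant-flow equation of motion).
Only the baseline term changes: ΔPIP = ΔPEEP = 15 − 5 = 10.0 cmH2O.
Original PIP = 535/66.9 + 18.2×0.9333 + 5 = 29.983 cmH2O; new PIP = 29.983 + (10.0) = 39.983 cmH2O.

40.0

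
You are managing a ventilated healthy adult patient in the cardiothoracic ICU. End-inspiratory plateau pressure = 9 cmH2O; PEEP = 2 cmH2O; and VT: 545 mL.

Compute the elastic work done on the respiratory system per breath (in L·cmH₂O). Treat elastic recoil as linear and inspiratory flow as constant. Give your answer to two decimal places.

Elastic work ≈ ½ × (Pplat − PEEP) × Vt = 0.5 × (9 − 2) × 0.545 L = 0.5 × 7.0 × 0.545 = 1.908 L·cmH2O.

1.91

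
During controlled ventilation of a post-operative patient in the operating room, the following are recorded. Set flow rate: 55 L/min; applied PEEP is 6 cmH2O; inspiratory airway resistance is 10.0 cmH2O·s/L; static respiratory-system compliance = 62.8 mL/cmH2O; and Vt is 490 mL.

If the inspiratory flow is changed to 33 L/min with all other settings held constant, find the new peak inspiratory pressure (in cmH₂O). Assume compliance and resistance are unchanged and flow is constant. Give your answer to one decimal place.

19.3

Flow: 55 L/min ÷ 60 = 0.9167 L/s.
New flow: 33 L/min ÷ 60 = 0.55 L/s.
PIP = Vt/C + R·V̇ + PEEP (constant-flow equation of motion).
Only the resistive term changes: ΔPIP = R × ΔV̇ = 10.0 × (0.55 − 0.9167) = 10.0 × -0.3667 = -3.667 cmH2O.
Original PIP = 490/62.8 + 10.0×0.9167 + 6 = 22.97 cmH2O; new PIP = 22.97 + (-3.667) = 19.303 cmH2O.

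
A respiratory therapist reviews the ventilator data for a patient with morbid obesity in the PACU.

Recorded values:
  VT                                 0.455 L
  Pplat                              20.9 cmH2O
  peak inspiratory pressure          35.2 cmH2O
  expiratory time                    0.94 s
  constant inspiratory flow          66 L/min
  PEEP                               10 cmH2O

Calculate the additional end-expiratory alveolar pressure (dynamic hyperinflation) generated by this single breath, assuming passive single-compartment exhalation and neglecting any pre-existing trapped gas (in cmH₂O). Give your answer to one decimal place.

1.9

Flow: 66 L/min ÷ 60 = 1.1 L/s.
R = (PIP − Pplat)/V̇ = (35.2 − 20.9) / 1.1 = 14.3/1.1 = 13.0 cmH2O·s/L.
C = Vt/(Pplat − PEEP) = 455.0 / (20.9 − 10) = 455.0/10.9 = 41.743 mL/cmH2O.
τ = R × C = 13.0 × 0.04174 L/cmH2O = 0.5426 s.
Fraction remaining = e^(−Te/τ) = e^(−0.94/0.5426) = 0.1769; trapped volume = 455.0 × 0.1769 = 80.49 mL.
Additional alveolar pressure from trapping ≈ V_trapped / C = 80.49 / 41.743 = 1.928 cmH2O.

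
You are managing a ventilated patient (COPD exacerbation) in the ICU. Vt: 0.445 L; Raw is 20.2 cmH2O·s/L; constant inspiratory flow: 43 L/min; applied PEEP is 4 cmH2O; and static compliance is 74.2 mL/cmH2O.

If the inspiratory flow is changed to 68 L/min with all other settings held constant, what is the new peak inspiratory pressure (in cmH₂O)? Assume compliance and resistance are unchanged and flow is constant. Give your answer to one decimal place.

32.9

Flow: 43 L/min ÷ 60 = 0.7167 L/s.
New flow: 68 L/min ÷ 60 = 1.1333 L/s.
PIP = Vt/C + R·V̇ + PEEP (constant-flow equation of motion).
Only the resistive term changes: ΔPIP = R × ΔV̇ = 20.2 × (1.1333 − 0.7167) = 20.2 × 0.4166 = 8.415 cmH2O.
Original PIP = 445/74.2 + 20.2×0.7167 + 4 = 24.475 cmH2O; new PIP = 24.475 + (8.415) = 32.89 cmH2O.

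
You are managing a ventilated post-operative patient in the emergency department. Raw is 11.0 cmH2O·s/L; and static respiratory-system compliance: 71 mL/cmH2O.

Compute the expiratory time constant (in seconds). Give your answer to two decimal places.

0.78

τ = R × C = 11.0 × 71 mL/cmH2O = 11.0 × 0.071 L/cmH2O = 0.781 s.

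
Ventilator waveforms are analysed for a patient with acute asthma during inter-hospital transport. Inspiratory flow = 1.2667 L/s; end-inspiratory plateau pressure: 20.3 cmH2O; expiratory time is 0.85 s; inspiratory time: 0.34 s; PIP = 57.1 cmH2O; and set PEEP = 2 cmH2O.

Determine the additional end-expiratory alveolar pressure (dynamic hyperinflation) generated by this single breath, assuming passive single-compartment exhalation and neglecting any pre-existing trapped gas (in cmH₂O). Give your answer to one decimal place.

Vt = flow × Ti = 1.2667 L/s × 0.34 s × 1000 mL/L = 430.68 mL.
R = (PIP − Pplat)/V̇ = (57.1 − 20.3) / 1.2667 = 36.8/1.2667 = 29.052 cmH2O·s/L.
C = Vt/(Pplat − PEEP) = 430.68 / (20.3 − 2) = 430.68/18.3 = 23.534 mL/cmH2O.
τ = R × C = 29.052 × 0.02353 L/cmH2O = 0.6836 s.
Fraction remaining = e^(−Te/τ) = e^(−0.85/0.6836) = 0.2884; trapped volume = 430.68 × 0.2884 = 124.21 mL.
Additional alveolar pressure from trapping ≈ V_trapped / C = 124.21 / 23.534 = 5.278 cmH2O.

5.3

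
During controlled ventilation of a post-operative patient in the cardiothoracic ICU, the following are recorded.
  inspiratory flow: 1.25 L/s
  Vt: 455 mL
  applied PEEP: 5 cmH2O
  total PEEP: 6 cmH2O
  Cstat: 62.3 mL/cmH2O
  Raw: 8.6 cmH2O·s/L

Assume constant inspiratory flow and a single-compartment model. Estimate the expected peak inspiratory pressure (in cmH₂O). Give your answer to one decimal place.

24.1

Total PEEP = 6 cmH2O (set 5 + intrinsic 1); this is the baseline alveolar pressure.
Equation of motion (constant flow): PIP = Vt/C + R·V̇ + PEEP.
PIP = 455/62.3 + 8.6×1.25 + 6 = 7.303 + 10.75 + 6 = 24.053 cmH2O.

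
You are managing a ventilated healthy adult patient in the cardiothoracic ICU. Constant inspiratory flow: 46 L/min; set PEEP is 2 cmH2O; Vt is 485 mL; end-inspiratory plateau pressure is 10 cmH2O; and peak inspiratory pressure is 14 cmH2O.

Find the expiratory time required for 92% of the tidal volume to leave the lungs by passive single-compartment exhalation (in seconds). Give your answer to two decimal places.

Flow: 46 L/min ÷ 60 = 0.7667 L/s.
R = (PIP − Pplat)/V̇ = (14 − 10) / 0.7667 = 4.0/0.7667 = 5.217 cmH2O·s/L.
C = Vt/(Pplat − PEEP) = 485.0 / (10 − 2) = 485.0/8.0 = 60.625 mL/cmH2O.
τ = R × C = 5.217 × 0.06063 L/cmH2O = 0.3163 s.
t = −τ·ln(1 − 0.92) = −0.3163·ln(0.08) = 0.7989 s.

0.80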